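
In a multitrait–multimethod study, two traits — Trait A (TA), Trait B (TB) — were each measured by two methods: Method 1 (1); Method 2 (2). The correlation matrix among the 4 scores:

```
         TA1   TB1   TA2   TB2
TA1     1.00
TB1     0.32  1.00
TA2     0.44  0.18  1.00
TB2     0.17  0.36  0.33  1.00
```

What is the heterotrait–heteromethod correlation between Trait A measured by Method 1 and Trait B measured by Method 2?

0.17

Different traits and methods: r(TA1, TB2) = 0.17.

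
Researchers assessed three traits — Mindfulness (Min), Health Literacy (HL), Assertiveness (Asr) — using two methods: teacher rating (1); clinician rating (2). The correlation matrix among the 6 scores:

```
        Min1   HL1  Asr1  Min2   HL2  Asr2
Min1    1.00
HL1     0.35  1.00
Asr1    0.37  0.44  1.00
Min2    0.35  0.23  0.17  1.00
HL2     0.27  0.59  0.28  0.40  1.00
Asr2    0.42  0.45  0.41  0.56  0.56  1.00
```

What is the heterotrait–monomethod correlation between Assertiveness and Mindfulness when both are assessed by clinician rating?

0.56

Different traits, same method: r(Asr2, Min2) = 0.56.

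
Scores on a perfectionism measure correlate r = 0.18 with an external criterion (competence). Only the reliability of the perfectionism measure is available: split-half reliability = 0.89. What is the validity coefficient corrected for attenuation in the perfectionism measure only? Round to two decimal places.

0.19

Single correction: r_c = r_obs / √r_xx = 0.18 / √0.89 = 0.18 / 0.9434 ≈ 0.19.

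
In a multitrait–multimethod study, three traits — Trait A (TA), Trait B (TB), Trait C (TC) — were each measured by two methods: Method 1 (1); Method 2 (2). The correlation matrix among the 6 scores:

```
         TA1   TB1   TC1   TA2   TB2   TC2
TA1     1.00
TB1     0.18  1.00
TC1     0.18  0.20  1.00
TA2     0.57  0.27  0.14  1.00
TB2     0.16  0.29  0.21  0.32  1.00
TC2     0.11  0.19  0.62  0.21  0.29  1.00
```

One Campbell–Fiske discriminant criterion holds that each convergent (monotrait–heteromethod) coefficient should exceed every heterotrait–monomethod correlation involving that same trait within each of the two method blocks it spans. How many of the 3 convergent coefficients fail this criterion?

1

Convergent coefficients and their comparison sets:
TA (methods 1·2): 0.57 vs {0.18, 0.32, 0.18, 0.21} → pass.
TB (methods 1·2): 0.29 vs {0.18, 0.32, 0.20, 0.29} → fail.
TC (methods 1·2): 0.62 vs {0.18, 0.21, 0.20, 0.29} → pass.
1 of 3 fail.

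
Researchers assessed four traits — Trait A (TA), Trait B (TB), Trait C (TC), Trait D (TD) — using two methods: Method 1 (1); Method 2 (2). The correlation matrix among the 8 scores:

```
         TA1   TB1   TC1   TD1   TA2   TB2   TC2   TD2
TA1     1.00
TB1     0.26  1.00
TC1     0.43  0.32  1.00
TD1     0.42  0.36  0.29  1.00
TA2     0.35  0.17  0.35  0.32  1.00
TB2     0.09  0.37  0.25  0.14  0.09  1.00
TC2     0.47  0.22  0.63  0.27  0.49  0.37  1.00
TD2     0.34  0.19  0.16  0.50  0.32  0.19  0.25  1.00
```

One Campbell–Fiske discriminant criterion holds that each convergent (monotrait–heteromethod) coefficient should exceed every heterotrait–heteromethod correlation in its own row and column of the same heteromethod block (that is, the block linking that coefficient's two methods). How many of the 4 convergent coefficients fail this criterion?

1

Convergent coefficients and their comparison sets:
TA (methods 1·2): 0.35 vs {0.09, 0.17, 0.47, 0.35, 0.34, 0.32} → fail.
TB (methods 1·2): 0.37 vs {0.17, 0.09, 0.22, 0.25, 0.19, 0.14} → pass.
TC (methods 1·2): 0.63 vs {0.35, 0.47, 0.25, 0.22, 0.16, 0.27} → pass.
TD (methods 1·2): 0.50 vs {0.32, 0.34, 0.14, 0.19, 0.27, 0.16} → pass.
1 of 4 fail.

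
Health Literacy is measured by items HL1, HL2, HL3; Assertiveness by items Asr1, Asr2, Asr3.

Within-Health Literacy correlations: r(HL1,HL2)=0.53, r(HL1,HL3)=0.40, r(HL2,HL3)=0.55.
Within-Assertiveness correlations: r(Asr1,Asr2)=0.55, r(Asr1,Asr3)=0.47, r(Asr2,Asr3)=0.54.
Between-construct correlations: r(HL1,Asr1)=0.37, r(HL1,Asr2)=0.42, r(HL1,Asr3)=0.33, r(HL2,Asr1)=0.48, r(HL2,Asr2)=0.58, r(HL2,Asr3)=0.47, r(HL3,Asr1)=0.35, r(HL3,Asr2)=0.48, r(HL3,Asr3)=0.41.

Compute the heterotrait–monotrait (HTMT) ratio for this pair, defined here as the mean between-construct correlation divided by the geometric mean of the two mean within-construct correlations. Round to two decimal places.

Mean between = 3.89/9 = 0.4322.
Mean within-HL = 1.48/3 = 0.4933; mean within-Asr = 1.56/3 = 0.5200.
Geometric mean = √(0.4933 × 0.5200) = 0.5065.
HTMT = 0.4322 / 0.5065 = 0.85.

0.85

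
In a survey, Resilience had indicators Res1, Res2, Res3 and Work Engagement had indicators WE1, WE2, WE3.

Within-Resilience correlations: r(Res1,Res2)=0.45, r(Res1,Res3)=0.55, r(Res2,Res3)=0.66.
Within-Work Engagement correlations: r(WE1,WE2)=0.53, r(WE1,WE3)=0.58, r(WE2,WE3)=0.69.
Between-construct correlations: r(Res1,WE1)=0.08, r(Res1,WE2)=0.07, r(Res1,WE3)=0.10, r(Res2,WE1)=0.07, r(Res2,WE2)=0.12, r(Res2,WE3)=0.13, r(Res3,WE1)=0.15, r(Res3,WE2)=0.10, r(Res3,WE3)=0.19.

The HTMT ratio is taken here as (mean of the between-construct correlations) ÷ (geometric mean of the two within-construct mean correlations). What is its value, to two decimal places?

0.19

Between-construct mean = 1.01/9 = 0.1122.
Mean within-Res = 1.66/3 = 0.5533; mean within-WE = 1.80/3 = 0.6000.
Geometric mean = √(0.5533 × 0.6000) = 0.5762.
HTMT = 0.1122 / 0.5762 = 0.19.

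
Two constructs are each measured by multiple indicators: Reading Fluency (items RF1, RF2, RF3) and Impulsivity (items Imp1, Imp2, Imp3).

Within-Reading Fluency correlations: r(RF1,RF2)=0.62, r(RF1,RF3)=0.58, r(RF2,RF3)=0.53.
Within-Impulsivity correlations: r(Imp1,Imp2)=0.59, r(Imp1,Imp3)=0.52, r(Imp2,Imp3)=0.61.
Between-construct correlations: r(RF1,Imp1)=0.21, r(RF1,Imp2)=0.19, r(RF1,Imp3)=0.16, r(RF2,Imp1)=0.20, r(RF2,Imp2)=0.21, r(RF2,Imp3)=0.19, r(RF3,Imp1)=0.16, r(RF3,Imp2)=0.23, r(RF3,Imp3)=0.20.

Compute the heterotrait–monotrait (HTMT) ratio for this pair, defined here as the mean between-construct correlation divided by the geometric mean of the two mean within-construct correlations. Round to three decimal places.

Mean between = 1.75/9 = 0.1944.
Mean within-RF = 1.73/3 = 0.5767; mean within-Imp = 1.72/3 = 0.5733.
Geometric mean = √(0.5767 × 0.5733) = 0.5750.
HTMT = 0.1944 / 0.5750 = 0.338.

0.338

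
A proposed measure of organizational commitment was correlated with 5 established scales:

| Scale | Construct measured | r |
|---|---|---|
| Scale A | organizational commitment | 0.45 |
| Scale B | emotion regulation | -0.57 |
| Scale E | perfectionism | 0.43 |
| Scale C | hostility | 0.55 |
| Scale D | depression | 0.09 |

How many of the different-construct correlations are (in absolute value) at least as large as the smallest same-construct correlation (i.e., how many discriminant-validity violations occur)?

2

Convergent (same construct = organizational commitment): Scale A.
Smallest convergent = 0.45. Discriminant |r|: 0.57, 0.43, 0.55, 0.09; count ≥ 0.45 → 2.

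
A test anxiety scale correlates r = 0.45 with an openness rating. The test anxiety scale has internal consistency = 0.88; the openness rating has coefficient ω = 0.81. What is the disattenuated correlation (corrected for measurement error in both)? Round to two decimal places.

r_true = r_obs / √(r_xx · r_yy) = 0.45 / √(0.88 × 0.81) = 0.45 / √0.7128 = 0.45 / 0.8443 ≈ 0.53.

0.53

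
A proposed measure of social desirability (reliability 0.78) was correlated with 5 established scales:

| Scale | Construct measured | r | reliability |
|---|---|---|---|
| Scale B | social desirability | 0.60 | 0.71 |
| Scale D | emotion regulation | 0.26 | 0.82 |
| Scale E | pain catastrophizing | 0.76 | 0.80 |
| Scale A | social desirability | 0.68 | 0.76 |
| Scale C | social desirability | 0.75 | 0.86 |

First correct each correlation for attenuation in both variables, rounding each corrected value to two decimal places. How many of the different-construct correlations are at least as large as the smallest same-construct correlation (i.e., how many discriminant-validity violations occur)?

1

Disattenuated r (r / √(r_scale · r_new)):
  Scale B (conv): 0.60 / √(0.71·0.78) = 0.81
  Scale D (disc): 0.26 / √(0.82·0.78) = 0.33
  Scale E (disc): 0.76 / √(0.80·0.78) = 0.96
  Scale A (conv): 0.68 / √(0.76·0.78) = 0.88
  Scale C (conv): 0.75 / √(0.86·0.78) = 0.92
Smallest convergent = 0.81. Discriminant values: 0.33, 0.96; count ≥ 0.81 → 1.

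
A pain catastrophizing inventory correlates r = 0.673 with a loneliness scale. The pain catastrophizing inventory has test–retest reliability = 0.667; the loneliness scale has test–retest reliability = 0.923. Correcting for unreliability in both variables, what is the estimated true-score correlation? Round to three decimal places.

r_true = r_obs / √(r_xx · r_yy) = 0.673 / √(0.667 × 0.923) = 0.673 / √0.615641 = 0.673 / 0.7846 ≈ 0.858.

0.858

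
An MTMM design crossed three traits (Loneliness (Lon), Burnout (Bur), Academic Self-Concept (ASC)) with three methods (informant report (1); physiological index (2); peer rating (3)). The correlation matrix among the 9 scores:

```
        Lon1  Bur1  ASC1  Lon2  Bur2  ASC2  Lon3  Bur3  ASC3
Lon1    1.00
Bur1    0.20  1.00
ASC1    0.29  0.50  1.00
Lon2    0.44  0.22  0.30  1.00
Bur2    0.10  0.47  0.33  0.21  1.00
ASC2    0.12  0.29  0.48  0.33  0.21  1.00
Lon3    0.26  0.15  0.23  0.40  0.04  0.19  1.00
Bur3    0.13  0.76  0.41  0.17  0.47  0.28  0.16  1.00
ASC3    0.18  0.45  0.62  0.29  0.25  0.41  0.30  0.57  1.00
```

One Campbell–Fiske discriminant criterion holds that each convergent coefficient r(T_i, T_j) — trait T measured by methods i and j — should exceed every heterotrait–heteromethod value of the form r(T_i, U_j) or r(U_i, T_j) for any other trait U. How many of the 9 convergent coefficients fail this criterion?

0

Each convergent coefficient versus the relevant comparison correlations:
Lon (methods 1·2): 0.44 vs {0.10, 0.22, 0.12, 0.30} → pass.
Lon (methods 1·3): 0.26 vs {0.13, 0.15, 0.18, 0.23} → pass.
Lon (methods 2·3): 0.40 vs {0.17, 0.04, 0.29, 0.19} → pass.
Bur (methods 1·2): 0.47 vs {0.22, 0.10, 0.29, 0.33} → pass.
Bur (methods 1·3): 0.76 vs {0.15, 0.13, 0.45, 0.41} → pass.
Bur (methods 2·3): 0.47 vs {0.04, 0.17, 0.25, 0.28} → pass.
ASC (methods 1·2): 0.48 vs {0.30, 0.12, 0.33, 0.29} → pass.
ASC (methods 1·3): 0.62 vs {0.23, 0.18, 0.41, 0.45} → pass.
ASC (methods 2·3): 0.41 vs {0.19, 0.29, 0.28, 0.25} → pass.
0 of 9 fail.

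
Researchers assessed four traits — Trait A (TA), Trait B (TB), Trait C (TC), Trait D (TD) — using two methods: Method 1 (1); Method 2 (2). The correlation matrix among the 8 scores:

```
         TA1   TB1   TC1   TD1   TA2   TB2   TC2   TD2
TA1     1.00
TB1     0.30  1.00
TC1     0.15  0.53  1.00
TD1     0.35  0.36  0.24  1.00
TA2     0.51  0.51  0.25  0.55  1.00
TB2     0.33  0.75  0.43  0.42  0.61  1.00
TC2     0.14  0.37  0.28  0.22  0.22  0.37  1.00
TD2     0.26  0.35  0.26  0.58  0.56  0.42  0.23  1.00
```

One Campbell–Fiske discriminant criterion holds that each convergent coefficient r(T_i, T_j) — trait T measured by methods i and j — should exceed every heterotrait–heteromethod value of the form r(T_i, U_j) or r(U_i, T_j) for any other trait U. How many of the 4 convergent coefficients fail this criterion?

Convergent coefficients and their comparison sets:
TA (methods 1·2): 0.51 vs {0.33, 0.51, 0.14, 0.25, 0.26, 0.55} → fail.
TB (methods 1·2): 0.75 vs {0.51, 0.33, 0.37, 0.43, 0.35, 0.42} → pass.
TC (methods 1·2): 0.28 vs {0.25, 0.14, 0.43, 0.37, 0.26, 0.22} → fail.
TD (methods 1·2): 0.58 vs {0.55, 0.26, 0.42, 0.35, 0.22, 0.26} → pass.
2 of 4 fail.

2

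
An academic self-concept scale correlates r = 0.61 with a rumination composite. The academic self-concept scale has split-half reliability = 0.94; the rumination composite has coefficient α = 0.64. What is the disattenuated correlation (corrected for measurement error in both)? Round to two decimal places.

0.79

r_true = r_obs / √(r_xx · r_yy) = 0.61 / √(0.94 × 0.64) = 0.61 / √0.6016 = 0.61 / 0.7756 ≈ 0.79.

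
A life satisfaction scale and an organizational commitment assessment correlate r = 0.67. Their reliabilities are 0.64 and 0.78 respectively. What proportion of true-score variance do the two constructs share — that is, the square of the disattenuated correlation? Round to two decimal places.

Disattenuated r = 0.67 / √(0.64 × 0.78) = 0.67 / 0.7065 = 0.9483.
Shared true-score variance = 0.9483² = 0.8993 ≈ 0.90.

0.90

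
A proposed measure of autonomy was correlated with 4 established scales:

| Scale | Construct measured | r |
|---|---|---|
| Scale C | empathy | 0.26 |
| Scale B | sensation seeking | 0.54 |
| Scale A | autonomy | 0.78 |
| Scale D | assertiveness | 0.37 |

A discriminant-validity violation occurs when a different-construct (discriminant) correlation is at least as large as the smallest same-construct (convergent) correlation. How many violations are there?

Convergent (same construct = autonomy): Scale A.
Smallest convergent = 0.78. Discriminant values: 0.26, 0.54, 0.37; count ≥ 0.78 → 0.

0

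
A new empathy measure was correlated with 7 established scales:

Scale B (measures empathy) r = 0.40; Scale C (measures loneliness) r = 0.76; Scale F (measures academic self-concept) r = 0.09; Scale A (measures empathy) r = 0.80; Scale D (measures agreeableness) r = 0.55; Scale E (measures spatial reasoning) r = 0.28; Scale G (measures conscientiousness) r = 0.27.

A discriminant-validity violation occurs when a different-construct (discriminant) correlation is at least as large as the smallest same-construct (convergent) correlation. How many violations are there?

2

Convergent (same construct = empathy): Scale B, Scale A.
Smallest convergent = 0.40. Discriminant values: 0.76, 0.09, 0.55, 0.28, 0.27; count ≥ 0.40 → 2.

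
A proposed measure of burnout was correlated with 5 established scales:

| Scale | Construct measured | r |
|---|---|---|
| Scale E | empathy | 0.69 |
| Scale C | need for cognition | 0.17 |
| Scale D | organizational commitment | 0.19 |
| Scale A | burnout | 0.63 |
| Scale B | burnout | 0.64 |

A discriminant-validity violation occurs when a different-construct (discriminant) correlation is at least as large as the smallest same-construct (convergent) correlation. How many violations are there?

Convergent (same construct = burnout): Scale A, Scale B.
Smallest convergent = 0.63. Discriminant values: 0.69, 0.17, 0.19; count ≥ 0.63 → 1.

1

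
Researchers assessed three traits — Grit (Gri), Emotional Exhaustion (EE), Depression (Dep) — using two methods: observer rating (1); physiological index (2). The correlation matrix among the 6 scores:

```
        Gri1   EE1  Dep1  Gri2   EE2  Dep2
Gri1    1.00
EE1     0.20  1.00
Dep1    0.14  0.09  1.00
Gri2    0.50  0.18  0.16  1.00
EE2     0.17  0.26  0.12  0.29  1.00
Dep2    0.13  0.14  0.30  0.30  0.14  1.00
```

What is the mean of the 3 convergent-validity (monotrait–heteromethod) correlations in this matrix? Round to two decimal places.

0.35

Convergent values: 0.50, 0.26, 0.30; mean = 1.06/3 = 0.35.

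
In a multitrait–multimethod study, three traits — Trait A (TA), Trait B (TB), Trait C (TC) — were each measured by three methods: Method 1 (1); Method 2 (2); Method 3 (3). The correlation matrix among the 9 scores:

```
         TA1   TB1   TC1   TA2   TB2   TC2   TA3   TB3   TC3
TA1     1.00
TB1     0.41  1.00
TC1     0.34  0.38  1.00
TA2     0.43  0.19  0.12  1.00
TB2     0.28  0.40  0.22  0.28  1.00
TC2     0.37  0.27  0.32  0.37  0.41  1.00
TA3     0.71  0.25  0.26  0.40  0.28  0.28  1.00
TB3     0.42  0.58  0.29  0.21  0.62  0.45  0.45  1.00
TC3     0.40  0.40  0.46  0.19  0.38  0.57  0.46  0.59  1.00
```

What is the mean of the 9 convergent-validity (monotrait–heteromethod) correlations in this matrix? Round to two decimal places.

0.50

Convergent values: 0.43, 0.71, 0.40, 0.40, 0.58, 0.62, 0.32, 0.46, 0.57; mean = 4.49/9 = 0.50.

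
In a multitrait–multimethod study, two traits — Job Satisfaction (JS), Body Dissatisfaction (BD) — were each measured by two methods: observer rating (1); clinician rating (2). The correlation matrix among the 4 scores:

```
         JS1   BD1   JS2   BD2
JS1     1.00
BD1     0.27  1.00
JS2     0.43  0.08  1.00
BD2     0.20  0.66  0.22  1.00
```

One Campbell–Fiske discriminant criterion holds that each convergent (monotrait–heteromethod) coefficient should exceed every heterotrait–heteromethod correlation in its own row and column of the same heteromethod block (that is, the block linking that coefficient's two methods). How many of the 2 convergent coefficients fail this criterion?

Convergent coefficients and their comparison sets:
JS (methods 1·2): 0.43 vs {0.20, 0.08} → pass.
BD (methods 1·2): 0.66 vs {0.08, 0.20} → pass.
0 of 2 fail.

0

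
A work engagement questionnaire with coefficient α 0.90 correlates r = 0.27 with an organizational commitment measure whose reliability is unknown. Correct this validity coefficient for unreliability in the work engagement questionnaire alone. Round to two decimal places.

Single correction: r_c = r_obs / √r_xx = 0.27 / √0.90 = 0.27 / 0.9487 ≈ 0.28.

0.28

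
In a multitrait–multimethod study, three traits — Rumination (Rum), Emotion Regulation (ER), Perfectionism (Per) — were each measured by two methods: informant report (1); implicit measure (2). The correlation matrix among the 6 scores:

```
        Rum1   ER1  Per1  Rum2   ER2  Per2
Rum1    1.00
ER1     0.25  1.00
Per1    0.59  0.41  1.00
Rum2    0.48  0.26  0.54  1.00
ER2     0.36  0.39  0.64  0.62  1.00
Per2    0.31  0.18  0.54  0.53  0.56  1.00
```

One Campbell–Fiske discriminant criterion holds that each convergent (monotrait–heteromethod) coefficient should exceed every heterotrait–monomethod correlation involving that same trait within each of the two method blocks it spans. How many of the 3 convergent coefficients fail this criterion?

Checking each validity diagonal entry against its comparison values:
Rum (methods 1·2): 0.48 vs {0.25, 0.62, 0.59, 0.53} → fail.
ER (methods 1·2): 0.39 vs {0.25, 0.62, 0.41, 0.56} → fail.
Per (methods 1·2): 0.54 vs {0.59, 0.53, 0.41, 0.56} → fail.
3 of 3 fail.

3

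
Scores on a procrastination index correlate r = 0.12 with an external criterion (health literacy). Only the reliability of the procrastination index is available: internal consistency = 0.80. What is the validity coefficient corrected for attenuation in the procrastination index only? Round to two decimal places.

0.13

Single correction: r_c = r_obs / √r_xx = 0.12 / √0.80 = 0.12 / 0.8944 ≈ 0.13.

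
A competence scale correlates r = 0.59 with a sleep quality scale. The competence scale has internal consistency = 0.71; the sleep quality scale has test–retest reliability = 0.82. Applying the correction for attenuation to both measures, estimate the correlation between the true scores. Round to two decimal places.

0.77

r_true = r_obs / √(r_xx · r_yy) = 0.59 / √(0.71 × 0.82) = 0.59 / √0.5822 = 0.59 / 0.7630 ≈ 0.77.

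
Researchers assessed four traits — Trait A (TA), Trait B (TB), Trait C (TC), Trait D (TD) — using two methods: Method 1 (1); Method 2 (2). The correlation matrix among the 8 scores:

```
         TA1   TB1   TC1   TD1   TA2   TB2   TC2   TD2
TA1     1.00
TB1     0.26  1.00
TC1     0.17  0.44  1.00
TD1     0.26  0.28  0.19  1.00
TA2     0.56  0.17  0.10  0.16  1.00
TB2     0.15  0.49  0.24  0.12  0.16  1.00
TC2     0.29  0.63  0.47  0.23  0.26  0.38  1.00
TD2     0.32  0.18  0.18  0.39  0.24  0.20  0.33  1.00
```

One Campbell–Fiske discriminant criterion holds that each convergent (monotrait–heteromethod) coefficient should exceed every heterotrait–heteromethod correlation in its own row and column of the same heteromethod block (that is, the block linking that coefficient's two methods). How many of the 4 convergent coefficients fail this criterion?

Checking each validity diagonal entry against its comparison values:
TA (methods 1·2): 0.56 vs {0.15, 0.17, 0.29, 0.10, 0.32, 0.16} → pass.
TB (methods 1·2): 0.49 vs {0.17, 0.15, 0.63, 0.24, 0.18, 0.12} → fail.
TC (methods 1·2): 0.47 vs {0.10, 0.29, 0.24, 0.63, 0.18, 0.23} → fail.
TD (methods 1·2): 0.39 vs {0.16, 0.32, 0.12, 0.18, 0.23, 0.18} → pass.
2 of 4 fail.

2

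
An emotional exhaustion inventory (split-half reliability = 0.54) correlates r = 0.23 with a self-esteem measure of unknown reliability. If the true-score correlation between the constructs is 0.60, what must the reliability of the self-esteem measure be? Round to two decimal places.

r_true = r_obs / √(r_xx · r_yy) ⇒ 0.60 = 0.23 / √(0.54 · r_yy).
√(0.54 · r_yy) = 0.23 / 0.60 = 0.3833; 0.54 · r_yy = 0.1469; r_yy = 0.1469 / 0.54 ≈ 0.27.

0.27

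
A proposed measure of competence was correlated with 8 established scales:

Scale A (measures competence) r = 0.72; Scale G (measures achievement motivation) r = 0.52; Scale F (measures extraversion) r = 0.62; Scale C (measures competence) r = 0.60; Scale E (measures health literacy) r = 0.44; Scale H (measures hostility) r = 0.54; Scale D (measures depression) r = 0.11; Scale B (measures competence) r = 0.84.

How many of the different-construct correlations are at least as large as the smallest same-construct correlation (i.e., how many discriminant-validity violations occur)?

Convergent (same construct = competence): Scale A, Scale C, Scale B.
Smallest convergent = 0.60. Discriminant values: 0.52, 0.62, 0.44, 0.54, 0.11; count ≥ 0.60 → 1.

1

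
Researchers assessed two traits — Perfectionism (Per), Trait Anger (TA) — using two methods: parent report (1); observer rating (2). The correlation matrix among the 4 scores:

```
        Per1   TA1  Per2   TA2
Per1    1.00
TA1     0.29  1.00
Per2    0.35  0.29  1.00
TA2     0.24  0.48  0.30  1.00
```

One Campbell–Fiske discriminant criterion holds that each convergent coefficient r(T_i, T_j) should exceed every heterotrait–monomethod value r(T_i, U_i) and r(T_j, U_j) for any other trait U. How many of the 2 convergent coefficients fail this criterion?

Checking each validity diagonal entry against its comparison values:
Per (methods 1·2): 0.35 vs {0.29, 0.30} → pass.
TA (methods 1·2): 0.48 vs {0.29, 0.30} → pass.
0 of 2 fail.

0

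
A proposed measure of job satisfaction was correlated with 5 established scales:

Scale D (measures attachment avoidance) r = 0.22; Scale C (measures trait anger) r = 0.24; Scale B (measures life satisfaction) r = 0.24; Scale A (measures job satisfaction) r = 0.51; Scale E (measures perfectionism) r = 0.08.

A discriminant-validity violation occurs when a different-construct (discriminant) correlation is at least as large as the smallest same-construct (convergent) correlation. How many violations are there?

Convergent (same construct = job satisfaction): Scale A.
Smallest convergent = 0.51. Discriminant values: 0.22, 0.24, 0.24, 0.08; count ≥ 0.51 → 0.

0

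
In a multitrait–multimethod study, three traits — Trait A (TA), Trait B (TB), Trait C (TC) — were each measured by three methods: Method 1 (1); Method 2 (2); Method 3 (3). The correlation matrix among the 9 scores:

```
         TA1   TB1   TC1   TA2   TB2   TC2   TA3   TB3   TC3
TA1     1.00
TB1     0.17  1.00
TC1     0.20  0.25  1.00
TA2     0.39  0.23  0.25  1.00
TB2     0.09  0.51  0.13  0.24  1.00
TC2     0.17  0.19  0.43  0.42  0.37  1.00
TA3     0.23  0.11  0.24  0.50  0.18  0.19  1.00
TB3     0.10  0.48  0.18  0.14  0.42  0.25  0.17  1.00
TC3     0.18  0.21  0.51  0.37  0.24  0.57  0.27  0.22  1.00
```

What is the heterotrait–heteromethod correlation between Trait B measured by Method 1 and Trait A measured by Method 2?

0.23

Different traits and methods: r(TB1, TA2) = 0.23.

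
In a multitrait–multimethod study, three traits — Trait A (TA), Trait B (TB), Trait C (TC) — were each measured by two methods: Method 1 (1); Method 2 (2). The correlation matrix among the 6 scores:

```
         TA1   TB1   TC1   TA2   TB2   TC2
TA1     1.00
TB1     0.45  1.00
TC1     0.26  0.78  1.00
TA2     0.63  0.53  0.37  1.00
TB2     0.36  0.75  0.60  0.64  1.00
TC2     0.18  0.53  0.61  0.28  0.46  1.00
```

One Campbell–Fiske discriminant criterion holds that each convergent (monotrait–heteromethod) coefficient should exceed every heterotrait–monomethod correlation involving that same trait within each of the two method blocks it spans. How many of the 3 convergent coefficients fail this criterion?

3

Checking each validity diagonal entry against its comparison values:
TA (methods 1·2): 0.63 vs {0.45, 0.64, 0.26, 0.28} → fail.
TB (methods 1·2): 0.75 vs {0.45, 0.64, 0.78, 0.46} → fail.
TC (methods 1·2): 0.61 vs {0.26, 0.28, 0.78, 0.46} → fail.
3 of 3 fail.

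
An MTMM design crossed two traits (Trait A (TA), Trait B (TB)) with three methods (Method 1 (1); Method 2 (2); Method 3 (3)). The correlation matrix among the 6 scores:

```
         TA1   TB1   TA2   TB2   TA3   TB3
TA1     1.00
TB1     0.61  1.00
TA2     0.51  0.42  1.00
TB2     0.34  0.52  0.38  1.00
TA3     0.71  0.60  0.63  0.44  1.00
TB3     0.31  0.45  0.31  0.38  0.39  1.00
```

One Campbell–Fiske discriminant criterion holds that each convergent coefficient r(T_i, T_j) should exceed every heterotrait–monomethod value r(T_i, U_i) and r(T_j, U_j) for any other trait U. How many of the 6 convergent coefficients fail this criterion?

4

Checking each validity diagonal entry against its comparison values:
TA (methods 1·2): 0.51 vs {0.61, 0.38} → fail.
TA (methods 1·3): 0.71 vs {0.61, 0.39} → pass.
TA (methods 2·3): 0.63 vs {0.38, 0.39} → pass.
TB (methods 1·2): 0.52 vs {0.61, 0.38} → fail.
TB (methods 1·3): 0.45 vs {0.61, 0.39} → fail.
TB (methods 2·3): 0.38 vs {0.38, 0.39} → fail.
4 of 6 fail.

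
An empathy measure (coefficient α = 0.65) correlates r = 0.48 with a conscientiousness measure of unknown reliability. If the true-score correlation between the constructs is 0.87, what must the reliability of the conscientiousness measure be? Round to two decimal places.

0.47

r_true = r_obs / √(r_xx · r_yy) ⇒ 0.87 = 0.48 / √(0.65 · r_yy).
√(0.65 · r_yy) = 0.48 / 0.87 = 0.5517; 0.65 · r_yy = 0.3044; r_yy = 0.3044 / 0.65 ≈ 0.47.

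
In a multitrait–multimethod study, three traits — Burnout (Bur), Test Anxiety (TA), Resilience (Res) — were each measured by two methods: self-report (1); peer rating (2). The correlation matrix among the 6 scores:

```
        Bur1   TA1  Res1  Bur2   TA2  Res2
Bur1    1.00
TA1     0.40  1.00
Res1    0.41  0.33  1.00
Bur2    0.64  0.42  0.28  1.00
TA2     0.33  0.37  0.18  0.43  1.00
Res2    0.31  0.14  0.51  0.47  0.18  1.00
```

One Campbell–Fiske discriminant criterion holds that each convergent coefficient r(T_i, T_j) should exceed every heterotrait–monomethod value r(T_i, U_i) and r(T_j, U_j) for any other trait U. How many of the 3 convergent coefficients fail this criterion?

Each convergent coefficient versus the relevant comparison correlations:
Bur (methods 1·2): 0.64 vs {0.40, 0.43, 0.41, 0.47} → pass.
TA (methods 1·2): 0.37 vs {0.40, 0.43, 0.33, 0.18} → fail.
Res (methods 1·2): 0.51 vs {0.41, 0.47, 0.33, 0.18} → pass.
1 of 3 fail.

1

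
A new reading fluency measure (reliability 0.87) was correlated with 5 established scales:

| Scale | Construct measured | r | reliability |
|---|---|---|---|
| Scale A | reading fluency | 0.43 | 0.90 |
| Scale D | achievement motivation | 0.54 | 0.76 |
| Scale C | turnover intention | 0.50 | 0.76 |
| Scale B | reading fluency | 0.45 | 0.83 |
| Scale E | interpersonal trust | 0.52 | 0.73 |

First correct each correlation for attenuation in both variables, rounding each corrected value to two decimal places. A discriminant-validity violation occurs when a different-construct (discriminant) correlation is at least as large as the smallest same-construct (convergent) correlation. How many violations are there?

3

Disattenuated r (r / √(r_scale · r_new)):
  Scale A (conv): 0.43 / √(0.90·0.87) = 0.49
  Scale D (disc): 0.54 / √(0.76·0.87) = 0.66
  Scale C (disc): 0.50 / √(0.76·0.87) = 0.61
  Scale B (conv): 0.45 / √(0.83·0.87) = 0.53
  Scale E (disc): 0.52 / √(0.73·0.87) = 0.65
Smallest convergent = 0.49. Discriminant values: 0.66, 0.61, 0.65; count ≥ 0.49 → 3.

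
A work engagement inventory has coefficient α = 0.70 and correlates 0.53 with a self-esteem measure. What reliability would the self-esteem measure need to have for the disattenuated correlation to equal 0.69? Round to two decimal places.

0.84

r_true = r_obs / √(r_xx · r_yy) ⇒ 0.69 = 0.53 / √(0.70 · r_yy).
√(0.70 · r_yy) = 0.53 / 0.69 = 0.7681; 0.70 · r_yy = 0.5900; r_yy = 0.5900 / 0.70 ≈ 0.84.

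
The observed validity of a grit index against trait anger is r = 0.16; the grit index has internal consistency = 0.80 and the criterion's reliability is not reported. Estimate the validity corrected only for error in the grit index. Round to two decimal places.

Single correction: r_c = r_obs / √r_xx = 0.16 / √0.80 = 0.16 / 0.8944 ≈ 0.18.

0.18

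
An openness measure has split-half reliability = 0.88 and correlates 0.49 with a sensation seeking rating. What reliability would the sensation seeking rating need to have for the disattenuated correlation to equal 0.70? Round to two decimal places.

r_true = r_obs / √(r_xx · r_yy) ⇒ 0.70 = 0.49 / √(0.88 · r_yy).
√(0.88 · r_yy) = 0.49 / 0.70 = 0.7000; 0.88 · r_yy = 0.4900; r_yy = 0.4900 / 0.88 ≈ 0.56.

0.56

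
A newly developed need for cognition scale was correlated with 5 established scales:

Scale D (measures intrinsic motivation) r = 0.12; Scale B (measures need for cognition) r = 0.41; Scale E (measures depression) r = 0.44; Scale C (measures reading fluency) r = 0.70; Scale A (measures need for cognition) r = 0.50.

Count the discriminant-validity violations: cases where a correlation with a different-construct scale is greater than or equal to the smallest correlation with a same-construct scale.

Convergent (same construct = need for cognition): Scale B, Scale A.
Smallest convergent = 0.41. Discriminant values: 0.12, 0.44, 0.70; count ≥ 0.41 → 2.

2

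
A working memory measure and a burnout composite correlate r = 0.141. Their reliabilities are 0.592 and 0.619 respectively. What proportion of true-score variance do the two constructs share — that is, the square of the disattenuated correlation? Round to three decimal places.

0.054

Disattenuated r = 0.141 / √(0.592 × 0.619) = 0.141 / 0.6053 = 0.2329.
Shared true-score variance = 0.2329² = 0.0542 ≈ 0.054.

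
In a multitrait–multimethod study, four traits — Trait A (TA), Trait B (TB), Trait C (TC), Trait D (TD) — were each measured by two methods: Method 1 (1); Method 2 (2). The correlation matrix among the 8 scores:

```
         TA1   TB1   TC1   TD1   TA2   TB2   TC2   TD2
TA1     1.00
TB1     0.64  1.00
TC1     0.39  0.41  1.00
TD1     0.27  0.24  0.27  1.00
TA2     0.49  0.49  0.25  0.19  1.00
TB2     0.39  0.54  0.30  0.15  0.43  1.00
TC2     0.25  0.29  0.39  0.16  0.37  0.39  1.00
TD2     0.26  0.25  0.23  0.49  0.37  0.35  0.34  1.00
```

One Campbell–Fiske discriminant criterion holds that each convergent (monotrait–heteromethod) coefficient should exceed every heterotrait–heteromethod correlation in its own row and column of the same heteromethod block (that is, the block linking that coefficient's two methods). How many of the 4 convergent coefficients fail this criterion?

1

Convergent coefficients and their comparison sets:
TA (methods 1·2): 0.49 vs {0.39, 0.49, 0.25, 0.25, 0.26, 0.19} → fail.
TB (methods 1·2): 0.54 vs {0.49, 0.39, 0.29, 0.30, 0.25, 0.15} → pass.
TC (methods 1·2): 0.39 vs {0.25, 0.25, 0.30, 0.29, 0.23, 0.16} → pass.
TD (methods 1·2): 0.49 vs {0.19, 0.26, 0.15, 0.25, 0.16, 0.23} → pass.
1 of 4 fail.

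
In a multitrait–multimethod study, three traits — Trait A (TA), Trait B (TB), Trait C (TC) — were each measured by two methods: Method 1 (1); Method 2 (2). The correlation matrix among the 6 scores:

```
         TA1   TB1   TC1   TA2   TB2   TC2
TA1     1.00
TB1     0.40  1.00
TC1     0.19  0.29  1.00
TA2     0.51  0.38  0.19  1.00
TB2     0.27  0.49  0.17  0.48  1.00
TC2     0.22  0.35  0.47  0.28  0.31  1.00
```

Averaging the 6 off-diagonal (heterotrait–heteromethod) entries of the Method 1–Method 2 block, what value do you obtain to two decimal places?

HTHM values (method 1 × method 2): 0.27, 0.22, 0.38, 0.35, 0.19, 0.17; mean = 1.58/6 = 0.26.

0.26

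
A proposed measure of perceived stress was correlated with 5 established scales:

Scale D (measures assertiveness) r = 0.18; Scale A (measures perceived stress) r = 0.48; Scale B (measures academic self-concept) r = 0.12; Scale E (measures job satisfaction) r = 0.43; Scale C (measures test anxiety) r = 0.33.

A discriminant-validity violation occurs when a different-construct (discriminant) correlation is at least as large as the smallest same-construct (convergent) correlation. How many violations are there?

Convergent (same construct = perceived stress): Scale A.
Smallest convergent = 0.48. Discriminant values: 0.18, 0.12, 0.43, 0.33; count ≥ 0.48 → 0.

0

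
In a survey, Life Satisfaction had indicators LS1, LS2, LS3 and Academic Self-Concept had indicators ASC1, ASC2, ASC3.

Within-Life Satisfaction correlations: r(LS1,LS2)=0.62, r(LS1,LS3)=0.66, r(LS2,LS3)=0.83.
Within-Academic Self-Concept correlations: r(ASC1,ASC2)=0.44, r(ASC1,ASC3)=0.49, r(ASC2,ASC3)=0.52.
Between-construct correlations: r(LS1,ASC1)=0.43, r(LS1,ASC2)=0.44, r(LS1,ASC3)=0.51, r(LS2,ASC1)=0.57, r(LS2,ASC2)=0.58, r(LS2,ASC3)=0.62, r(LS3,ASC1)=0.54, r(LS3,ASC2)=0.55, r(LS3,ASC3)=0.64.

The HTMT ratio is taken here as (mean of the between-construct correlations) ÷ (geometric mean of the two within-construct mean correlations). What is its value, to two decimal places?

0.93

Mean between = 4.88/9 = 0.5422.
Mean within-LS = 2.11/3 = 0.7033; mean within-ASC = 1.45/3 = 0.4833.
Geometric mean = √(0.7033 × 0.4833) = 0.5830.
HTMT = 0.5422 / 0.5830 = 0.93.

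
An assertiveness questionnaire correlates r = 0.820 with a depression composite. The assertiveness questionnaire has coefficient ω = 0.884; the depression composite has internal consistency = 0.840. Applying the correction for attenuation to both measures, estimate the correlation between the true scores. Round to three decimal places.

0.952

r_true = r_obs / √(r_xx · r_yy) = 0.820 / √(0.884 × 0.840) = 0.820 / √0.742560 = 0.820 / 0.8617 ≈ 0.952.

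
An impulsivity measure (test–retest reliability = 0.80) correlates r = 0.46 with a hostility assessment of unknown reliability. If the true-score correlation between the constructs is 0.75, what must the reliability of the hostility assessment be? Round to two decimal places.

r_true = r_obs / √(r_xx · r_yy) ⇒ 0.75 = 0.46 / √(0.80 · r_yy).
√(0.80 · r_yy) = 0.46 / 0.75 = 0.6133; 0.80 · r_yy = 0.3761; r_yy = 0.3761 / 0.80 ≈ 0.47.

0.47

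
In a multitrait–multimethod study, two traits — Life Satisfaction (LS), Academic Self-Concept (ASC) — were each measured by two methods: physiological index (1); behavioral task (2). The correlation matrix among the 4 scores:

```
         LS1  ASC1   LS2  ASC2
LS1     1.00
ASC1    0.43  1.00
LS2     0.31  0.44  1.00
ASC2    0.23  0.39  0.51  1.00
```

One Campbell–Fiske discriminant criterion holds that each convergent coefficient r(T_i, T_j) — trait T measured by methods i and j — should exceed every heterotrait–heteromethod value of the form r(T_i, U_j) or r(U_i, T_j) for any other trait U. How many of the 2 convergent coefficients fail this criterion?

Convergent coefficients and their comparison sets:
LS (methods 1·2): 0.31 vs {0.23, 0.44} → fail.
ASC (methods 1·2): 0.39 vs {0.44, 0.23} → fail.
2 of 2 fail.

2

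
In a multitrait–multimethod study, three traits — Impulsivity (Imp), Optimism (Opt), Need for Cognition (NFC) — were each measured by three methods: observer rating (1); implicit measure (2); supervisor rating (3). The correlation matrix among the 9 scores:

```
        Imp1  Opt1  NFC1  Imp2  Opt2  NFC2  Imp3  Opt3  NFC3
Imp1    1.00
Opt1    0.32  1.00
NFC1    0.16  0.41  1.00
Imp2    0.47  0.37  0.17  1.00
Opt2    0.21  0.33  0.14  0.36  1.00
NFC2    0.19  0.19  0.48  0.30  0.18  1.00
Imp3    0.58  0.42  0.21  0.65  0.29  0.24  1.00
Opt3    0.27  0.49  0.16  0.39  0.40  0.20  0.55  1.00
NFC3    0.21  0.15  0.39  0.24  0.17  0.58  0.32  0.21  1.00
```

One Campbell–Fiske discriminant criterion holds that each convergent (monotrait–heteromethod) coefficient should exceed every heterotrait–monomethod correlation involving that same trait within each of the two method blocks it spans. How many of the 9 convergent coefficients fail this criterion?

4

Checking each validity diagonal entry against its comparison values:
Imp (methods 1·2): 0.47 vs {0.32, 0.36, 0.16, 0.30} → pass.
Imp (methods 1·3): 0.58 vs {0.32, 0.55, 0.16, 0.32} → pass.
Imp (methods 2·3): 0.65 vs {0.36, 0.55, 0.30, 0.32} → pass.
Opt (methods 1·2): 0.33 vs {0.32, 0.36, 0.41, 0.18} → fail.
Opt (methods 1·3): 0.49 vs {0.32, 0.55, 0.41, 0.21} → fail.
Opt (methods 2·3): 0.40 vs {0.36, 0.55, 0.18, 0.21} → fail.
NFC (methods 1·2): 0.48 vs {0.16, 0.30, 0.41, 0.18} → pass.
NFC (methods 1·3): 0.39 vs {0.16, 0.32, 0.41, 0.21} → fail.
NFC (methods 2·3): 0.58 vs {0.30, 0.32, 0.18, 0.21} → pass.
4 of 9 fail.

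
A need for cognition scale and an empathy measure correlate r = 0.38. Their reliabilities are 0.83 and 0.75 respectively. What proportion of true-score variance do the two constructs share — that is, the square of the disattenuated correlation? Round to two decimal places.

0.23

Disattenuated r = 0.38 / √(0.83 × 0.75) = 0.38 / 0.7890 = 0.4816.
Shared true-score variance = 0.4816² = 0.2319 ≈ 0.23.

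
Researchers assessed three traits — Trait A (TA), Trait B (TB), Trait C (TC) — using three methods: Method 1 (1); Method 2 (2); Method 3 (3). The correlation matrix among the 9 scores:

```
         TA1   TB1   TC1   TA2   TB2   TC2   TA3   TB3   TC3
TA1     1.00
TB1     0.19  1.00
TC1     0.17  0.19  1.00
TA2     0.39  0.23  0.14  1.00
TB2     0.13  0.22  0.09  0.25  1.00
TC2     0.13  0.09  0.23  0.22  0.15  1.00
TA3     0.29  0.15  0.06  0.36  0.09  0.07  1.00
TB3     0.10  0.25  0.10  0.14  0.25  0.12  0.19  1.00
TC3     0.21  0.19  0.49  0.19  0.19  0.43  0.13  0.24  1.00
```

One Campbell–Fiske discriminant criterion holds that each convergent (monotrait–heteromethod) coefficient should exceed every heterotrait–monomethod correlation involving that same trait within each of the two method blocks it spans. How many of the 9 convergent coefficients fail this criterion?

2

Convergent coefficients and their comparison sets:
TA (methods 1·2): 0.39 vs {0.19, 0.25, 0.17, 0.22} → pass.
TA (methods 1·3): 0.29 vs {0.19, 0.19, 0.17, 0.13} → pass.
TA (methods 2·3): 0.36 vs {0.25, 0.19, 0.22, 0.13} → pass.
TB (methods 1·2): 0.22 vs {0.19, 0.25, 0.19, 0.15} → fail.
TB (methods 1·3): 0.25 vs {0.19, 0.19, 0.19, 0.24} → pass.
TB (methods 2·3): 0.25 vs {0.25, 0.19, 0.15, 0.24} → fail.
TC (methods 1·2): 0.23 vs {0.17, 0.22, 0.19, 0.15} → pass.
TC (methods 1·3): 0.49 vs {0.17, 0.13, 0.19, 0.24} → pass.
TC (methods 2·3): 0.43 vs {0.22, 0.13, 0.15, 0.24} → pass.
2 of 9 fail.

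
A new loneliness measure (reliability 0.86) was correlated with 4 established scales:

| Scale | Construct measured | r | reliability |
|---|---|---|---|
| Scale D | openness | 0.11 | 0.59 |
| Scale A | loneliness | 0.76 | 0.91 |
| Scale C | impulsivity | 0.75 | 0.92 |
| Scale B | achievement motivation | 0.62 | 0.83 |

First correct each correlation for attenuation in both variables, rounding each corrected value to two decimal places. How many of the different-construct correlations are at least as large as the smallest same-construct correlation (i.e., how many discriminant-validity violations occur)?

0

Disattenuated r (r / √(r_scale · r_new)):
  Scale D (disc): 0.11 / √(0.59·0.86) = 0.15
  Scale A (conv): 0.76 / √(0.91·0.86) = 0.86
  Scale C (disc): 0.75 / √(0.92·0.86) = 0.84
  Scale B (disc): 0.62 / √(0.83·0.86) = 0.73
Smallest convergent = 0.86. Discriminant values: 0.15, 0.84, 0.73; count ≥ 0.86 → 0.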